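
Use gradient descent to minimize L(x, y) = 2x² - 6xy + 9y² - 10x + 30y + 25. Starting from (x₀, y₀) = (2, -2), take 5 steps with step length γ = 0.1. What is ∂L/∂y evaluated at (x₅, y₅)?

∇L = (4x - 6y - 10, -6x + 18y + 30)
(x₁, y₁) = (2, -2) − 0.1·(10, -18) = (1, -0.2)
(x₂, y₂) = (1, -0.2) − 0.1·(-4.8, 20.4) = (1.48, -2.24)
(x₃, y₃) = (1.48, -2.24) − 0.1·(9.36, -19.2) = (0.544, -0.32)
(x₄, y₄) = (0.544, -0.32) − 0.1·(-5.904, 20.976) = (1.1344, -2.4176)
(x₅, y₅) = (1.1344, -2.4176) − 0.1·(9.0432, -20.3232) = (0.23008, -0.38528)
∂L/∂y at (0.23008, -0.38528) = 21.68448

21.68448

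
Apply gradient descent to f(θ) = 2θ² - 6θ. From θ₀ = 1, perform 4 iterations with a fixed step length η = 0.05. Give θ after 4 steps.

f′(θ) = 4θ - 6
θ₁ = 1 − 0.05·(-2) = 1.1
θ₂ = 1.1 − 0.05·(-1.6) = 1.18
θ₃ = 1.18 − 0.05·(-1.28) = 1.244
θ₄ = 1.244 − 0.05·(-1.024) = 1.2952

1.2952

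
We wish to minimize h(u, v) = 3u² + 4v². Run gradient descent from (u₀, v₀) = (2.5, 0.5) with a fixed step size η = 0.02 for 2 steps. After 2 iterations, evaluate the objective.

11.74215936

∇h = (6u, 8v)
(u₁, v₁) = (2.5, 0.5) − 0.02·(15, 4) = (2.2, 0.42)
(u₂, v₂) = (2.2, 0.42) − 0.02·(13.2, 3.36) = (1.936, 0.3528)
h(1.936, 0.3528) = 11.74215936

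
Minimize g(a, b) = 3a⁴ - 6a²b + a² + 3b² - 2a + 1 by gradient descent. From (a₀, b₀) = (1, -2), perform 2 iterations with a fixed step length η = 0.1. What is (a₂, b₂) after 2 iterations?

(19.8352, 3.976)

∇g = (12a³ - 12ab + 2a - 2, -6a² + 6b)
Step 1: at (1, -2), ∇g = (36, -18) → (1, -2) − 0.1·(36, -18) = (-2.6, -0.2)
Step 2: at (-2.6, -0.2), ∇g = (-224.352, -41.76) → (-2.6, -0.2) − 0.1·(-224.352, -41.76) = (19.8352, 3.976)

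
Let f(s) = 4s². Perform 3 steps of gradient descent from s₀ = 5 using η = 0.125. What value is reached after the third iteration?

f′(s) = 8s
Step 1: f′(5) = 40; s₁ = 5 − 0.125·40 = 0
Step 2: f′(0) = 0; s₂ = 0 − 0.125·0 = 0
Step 3: f′(0) = 0; s₃ = 0 − 0.125·0 = 0

0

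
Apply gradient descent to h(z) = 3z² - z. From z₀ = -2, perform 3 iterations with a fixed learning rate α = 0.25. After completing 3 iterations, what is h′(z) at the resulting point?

1.625

h′(z) = 6z - 1
z₁ = -2 − 0.25·(-13) = 1.25
z₂ = 1.25 − 0.25·6.5 = -0.375
z₃ = -0.375 − 0.25·(-3.25) = 0.4375
h′(z) at (0.4375) = 1.625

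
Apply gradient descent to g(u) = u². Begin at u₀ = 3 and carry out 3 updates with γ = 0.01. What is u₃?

g′(u) = 2u
Step 1: g′(3) = 6; u₁ = 3 − 0.01·6 = 2.94
Step 2: g′(2.94) = 5.88; u₂ = 2.94 − 0.01·5.88 = 2.8812
Step 3: g′(2.8812) = 5.7624; u₃ = 2.8812 − 0.01·5.7624 = 2.823576

2.823576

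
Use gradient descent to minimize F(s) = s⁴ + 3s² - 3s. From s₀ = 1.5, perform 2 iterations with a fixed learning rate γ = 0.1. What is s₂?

0.15645

F′(s) = 4s³ + 6s - 3
s₁ = 1.5 − 0.1·19.5 = -0.45
s₂ = -0.45 − 0.1·(-6.0645) = 0.15645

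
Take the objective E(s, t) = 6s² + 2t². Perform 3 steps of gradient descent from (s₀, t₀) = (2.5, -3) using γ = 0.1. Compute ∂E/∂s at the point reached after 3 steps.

∇E = (12s, 4t)
(s₁, t₁) = (2.5, -3) − 0.1·(30, -12) = (-0.5, -1.8)
(s₂, t₂) = (-0.5, -1.8) − 0.1·(-6, -7.2) = (0.1, -1.08)
(s₃, t₃) = (0.1, -1.08) − 0.1·(1.2, -4.32) = (-0.02, -0.648)
∂E/∂s at (-0.02, -0.648) = -0.24

-0.24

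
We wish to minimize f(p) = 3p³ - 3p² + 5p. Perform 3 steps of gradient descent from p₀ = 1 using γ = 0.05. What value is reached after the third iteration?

f′(p) = 9p² - 6p + 5
p₁ = 1 − 0.05·8 = 0.6
p₂ = 0.6 − 0.05·4.64 = 0.368
p₃ = 0.368 − 0.05·4.010816 = 0.1674592

0.1674592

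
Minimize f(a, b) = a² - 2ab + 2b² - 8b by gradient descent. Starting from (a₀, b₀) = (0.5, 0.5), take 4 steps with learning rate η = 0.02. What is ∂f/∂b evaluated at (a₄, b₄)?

∇f = (2a - 2b, -2a + 4b - 8)
(a₁, b₁) = (0.5, 0.5) − 0.02·(0, -7) = (0.5, 0.64)
(a₂, b₂) = (0.5, 0.64) − 0.02·(-0.28, -6.44) = (0.5056, 0.7688)
(a₃, b₃) = (0.5056, 0.7688) − 0.02·(-0.5264, -5.936) = (0.516128, 0.88752)
(a₄, b₄) = (0.516128, 0.88752) − 0.02·(-0.742784, -5.482176) = (0.53098368, 0.99716352)
∂f/∂b at (0.53098368, 0.99716352) = -5.07331328

-5.07331328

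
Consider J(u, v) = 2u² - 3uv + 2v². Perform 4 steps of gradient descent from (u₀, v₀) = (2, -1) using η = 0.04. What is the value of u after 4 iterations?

∇J = (4u - 3v, -3u + 4v)
(u₁, v₁) = (2, -1) − 0.04·(11, -10) = (1.56, -0.6)
(u₂, v₂) = (1.56, -0.6) − 0.04·(8.04, -7.08) = (1.2384, -0.3168)
(u₃, v₃) = (1.2384, -0.3168) − 0.04·(5.904, -4.9824) = (1.00224, -0.117504)
(u₄, v₄) = (1.00224, -0.117504) − 0.04·(4.361472, -3.476736) = (0.82778112, 0.02156544)
u = 0.82778112

0.82778112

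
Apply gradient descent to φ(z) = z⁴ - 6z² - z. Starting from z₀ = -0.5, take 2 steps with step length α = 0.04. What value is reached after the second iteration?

-0.91609088

φ′(z) = 4z³ - 12z - 1
Step 1: φ′(-0.5) = 4.5; z₁ = -0.5 − 0.04·4.5 = -0.68
Step 2: φ′(-0.68) = 5.902272; z₂ = -0.68 − 0.04·5.902272 = -0.91609088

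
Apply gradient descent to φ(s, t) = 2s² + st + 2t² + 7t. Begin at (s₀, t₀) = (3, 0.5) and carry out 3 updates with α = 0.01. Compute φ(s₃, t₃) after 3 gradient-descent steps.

15.5459656174855

∇φ = (4s + t, s + 4t + 7)
Step 1: at (3, 0.5), ∇φ = (12.5, 12) → (3, 0.5) − 0.01·(12.5, 12) = (2.875, 0.38)
Step 2: at (2.875, 0.38), ∇φ = (11.88, 11.395) → (2.875, 0.38) − 0.01·(11.88, 11.395) = (2.7562, 0.26605)
Step 3: at (2.7562, 0.26605), ∇φ = (11.29085, 10.8204) → (2.7562, 0.26605) − 0.01·(11.29085, 10.8204) = (2.6432915, 0.157846)
φ(2.6432915, 0.157846) = 15.5459656174855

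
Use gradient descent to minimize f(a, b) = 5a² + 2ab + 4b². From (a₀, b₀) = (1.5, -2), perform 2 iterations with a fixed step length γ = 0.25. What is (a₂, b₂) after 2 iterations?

∇f = (10a + 2b, 2a + 8b)
Step 1: at (1.5, -2), ∇f = (11, -13) → (1.5, -2) − 0.25·(11, -13) = (-1.25, 1.25)
Step 2: at (-1.25, 1.25), ∇f = (-10, 7.5) → (-1.25, 1.25) − 0.25·(-10, 7.5) = (1.25, -0.625)

(1.25, -0.625)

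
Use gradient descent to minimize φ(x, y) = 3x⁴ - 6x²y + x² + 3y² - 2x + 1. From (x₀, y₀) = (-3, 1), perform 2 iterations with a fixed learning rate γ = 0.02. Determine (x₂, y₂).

∇φ = (12x³ - 12xy + 2x - 2, -6x² + 6y)
(x₁, y₁) = (-3, 1) − 0.02·(-296, -48) = (2.92, 1.96)
(x₂, y₂) = (2.92, 1.96) − 0.02·(233.926656, -39.3984) = (-1.75853312, 2.747968)

(-1.75853312, 2.747968)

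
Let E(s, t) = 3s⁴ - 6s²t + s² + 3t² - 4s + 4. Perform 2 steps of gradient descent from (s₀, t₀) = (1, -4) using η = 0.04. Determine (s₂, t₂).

(1.82366464, -1.709824)

∇E = (12s³ - 12st + 2s - 4, -6s² + 6t)
Step 1: at (1, -4), ∇E = (58, -30) → (1, -4) − 0.04·(58, -30) = (-1.32, -2.8)
Step 2: at (-1.32, -2.8), ∇E = (-78.591616, -27.2544) → (-1.32, -2.8) − 0.04·(-78.591616, -27.2544) = (1.82366464, -1.709824)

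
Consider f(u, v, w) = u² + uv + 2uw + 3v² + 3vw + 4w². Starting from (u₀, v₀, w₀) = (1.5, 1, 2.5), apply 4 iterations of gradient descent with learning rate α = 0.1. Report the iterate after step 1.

∇f = (2u + v + 2w, u + 6v + 3w, 2u + 3v + 8w)
(u₁, v₁, w₁) = (1.5, 1, 2.5) − 0.1·(9, 15, 26) = (0.6, -0.5, -0.1)

(0.6, -0.5, -0.1)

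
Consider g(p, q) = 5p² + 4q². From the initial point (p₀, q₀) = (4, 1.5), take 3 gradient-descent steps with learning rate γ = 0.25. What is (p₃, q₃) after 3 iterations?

∇g = (10p, 8q)
(p₁, q₁) = (4, 1.5) − 0.25·(40, 12) = (-6, -1.5)
(p₂, q₂) = (-6, -1.5) − 0.25·(-60, -12) = (9, 1.5)
(p₃, q₃) = (9, 1.5) − 0.25·(90, 12) = (-13.5, -1.5)

(-13.5, -1.5)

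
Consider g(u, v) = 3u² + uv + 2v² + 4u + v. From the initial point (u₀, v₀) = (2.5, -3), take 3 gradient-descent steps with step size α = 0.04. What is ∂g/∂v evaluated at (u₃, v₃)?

-6.302016

∇g = (6u + v + 4, u + 4v + 1)
Step 1: at (2.5, -3), ∇g = (16, -8.5) → (2.5, -3) − 0.04·(16, -8.5) = (1.86, -2.66)
Step 2: at (1.86, -2.66), ∇g = (12.5, -7.78) → (1.86, -2.66) − 0.04·(12.5, -7.78) = (1.36, -2.3488)
Step 3: at (1.36, -2.3488), ∇g = (9.8112, -7.0352) → (1.36, -2.3488) − 0.04·(9.8112, -7.0352) = (0.967552, -2.067392)
∂g/∂v at (0.967552, -2.067392) = -6.302016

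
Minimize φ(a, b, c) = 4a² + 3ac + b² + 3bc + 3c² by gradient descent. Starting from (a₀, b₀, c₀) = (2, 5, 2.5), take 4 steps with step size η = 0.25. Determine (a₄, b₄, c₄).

(22.98828125, 9.13671875, 17.6640625)

∇φ = (8a + 3c, 2b + 3c, 3a + 3b + 6c)
Step 1: at (2, 5, 2.5), ∇φ = (23.5, 17.5, 36) → (2, 5, 2.5) − 0.25·(23.5, 17.5, 36) = (-3.875, 0.625, -6.5)
Step 2: at (-3.875, 0.625, -6.5), ∇φ = (-50.5, -18.25, -48.75) → (-3.875, 0.625, -6.5) − 0.25·(-50.5, -18.25, -48.75) = (8.75, 5.1875, 5.6875)
Step 3: at (8.75, 5.1875, 5.6875), ∇φ = (87.0625, 27.4375, 75.9375) → (8.75, 5.1875, 5.6875) − 0.25·(87.0625, 27.4375, 75.9375) = (-13.015625, -1.671875, -13.296875)
Step 4: at (-13.015625, -1.671875, -13.296875), ∇φ = (-144.015625, -43.234375, -123.84375) → (-13.015625, -1.671875, -13.296875) − 0.25·(-144.015625, -43.234375, -123.84375) = (22.98828125, 9.13671875, 17.6640625)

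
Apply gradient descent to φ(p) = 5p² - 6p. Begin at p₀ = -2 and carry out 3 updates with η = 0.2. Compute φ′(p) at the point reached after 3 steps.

φ′(p) = 10p - 6
p₁ = -2 − 0.2·(-26) = 3.2
p₂ = 3.2 − 0.2·26 = -2
p₃ = -2 − 0.2·(-26) = 3.2
φ′(p) at (3.2) = 26

26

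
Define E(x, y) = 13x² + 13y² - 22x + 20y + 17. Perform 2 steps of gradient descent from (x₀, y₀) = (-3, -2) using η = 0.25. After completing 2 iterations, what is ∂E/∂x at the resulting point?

-3025

∇E = (26x - 22, 26y + 20)
(x₁, y₁) = (-3, -2) − 0.25·(-100, -32) = (22, 6)
(x₂, y₂) = (22, 6) − 0.25·(550, 176) = (-115.5, -38)
∂E/∂x at (-115.5, -38) = -3025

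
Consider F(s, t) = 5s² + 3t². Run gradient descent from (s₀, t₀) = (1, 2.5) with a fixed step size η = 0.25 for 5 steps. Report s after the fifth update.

-7.59375

∇F = (10s, 6t)
(s₁, t₁) = (1, 2.5) − 0.25·(10, 15) = (-1.5, -1.25)
(s₂, t₂) = (-1.5, -1.25) − 0.25·(-15, -7.5) = (2.25, 0.625)
(s₃, t₃) = (2.25, 0.625) − 0.25·(22.5, 3.75) = (-3.375, -0.3125)
(s₄, t₄) = (-3.375, -0.3125) − 0.25·(-33.75, -1.875) = (5.0625, 0.15625)
(s₅, t₅) = (5.0625, 0.15625) − 0.25·(50.625, 0.9375) = (-7.59375, -0.078125)
s = -7.59375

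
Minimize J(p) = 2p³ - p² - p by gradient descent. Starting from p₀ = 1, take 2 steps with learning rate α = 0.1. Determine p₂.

0.646

J′(p) = 6p² - 2p - 1
p₁ = 1 − 0.1·3 = 0.7
p₂ = 0.7 − 0.1·0.54 = 0.646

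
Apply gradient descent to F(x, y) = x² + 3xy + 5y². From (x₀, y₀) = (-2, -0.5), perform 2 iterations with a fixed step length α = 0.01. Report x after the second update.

∇F = (2x + 3y, 3x + 10y)
(x₁, y₁) = (-2, -0.5) − 0.01·(-5.5, -11) = (-1.945, -0.39)
(x₂, y₂) = (-1.945, -0.39) − 0.01·(-5.06, -9.735) = (-1.8944, -0.29265)
x = -1.8944

-1.8944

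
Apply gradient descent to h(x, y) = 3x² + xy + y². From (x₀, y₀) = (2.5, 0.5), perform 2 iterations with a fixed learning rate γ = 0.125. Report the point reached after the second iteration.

(0.1328125, -0.0234375)

∇h = (6x + y, x + 2y)
(x₁, y₁) = (2.5, 0.5) − 0.125·(15.5, 3.5) = (0.5625, 0.0625)
(x₂, y₂) = (0.5625, 0.0625) − 0.125·(3.4375, 0.6875) = (0.1328125, -0.0234375)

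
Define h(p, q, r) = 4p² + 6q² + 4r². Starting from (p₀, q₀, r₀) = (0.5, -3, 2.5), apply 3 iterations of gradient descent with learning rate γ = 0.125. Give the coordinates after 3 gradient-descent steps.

∇h = (8p, 12q, 8r)
(p₁, q₁, r₁) = (0.5, -3, 2.5) − 0.125·(4, -36, 20) = (0, 1.5, 0)
(p₂, q₂, r₂) = (0, 1.5, 0) − 0.125·(0, 18, 0) = (0, -0.75, 0)
(p₃, q₃, r₃) = (0, -0.75, 0) − 0.125·(0, -9, 0) = (0, 0.375, 0)

(0, 0.375, 0)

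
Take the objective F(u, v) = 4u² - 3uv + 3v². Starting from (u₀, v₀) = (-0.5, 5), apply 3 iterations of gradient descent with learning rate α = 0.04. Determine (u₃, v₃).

(0.77024, 2.259008)

∇F = (8u - 3v, -3u + 6v)
(u₁, v₁) = (-0.5, 5) − 0.04·(-19, 31.5) = (0.26, 3.74)
(u₂, v₂) = (0.26, 3.74) − 0.04·(-9.14, 21.66) = (0.6256, 2.8736)
(u₃, v₃) = (0.6256, 2.8736) − 0.04·(-3.616, 15.3648) = (0.77024, 2.259008)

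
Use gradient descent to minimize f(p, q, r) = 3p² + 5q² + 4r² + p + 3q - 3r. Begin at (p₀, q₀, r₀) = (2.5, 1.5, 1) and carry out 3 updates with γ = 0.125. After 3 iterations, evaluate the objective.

-1.086669921875

∇f = (6p + 1, 10q + 3, 8r - 3)
Step 1: at (2.5, 1.5, 1), ∇f = (16, 18, 5) → (2.5, 1.5, 1) − 0.125·(16, 18, 5) = (0.5, -0.75, 0.375)
Step 2: at (0.5, -0.75, 0.375), ∇f = (4, -4.5, 0) → (0.5, -0.75, 0.375) − 0.125·(4, -4.5, 0) = (0, -0.1875, 0.375)
Step 3: at (0, -0.1875, 0.375), ∇f = (1, 1.125, 0) → (0, -0.1875, 0.375) − 0.125·(1, 1.125, 0) = (-0.125, -0.328125, 0.375)
f(-0.125, -0.328125, 0.375) = -1.086669921875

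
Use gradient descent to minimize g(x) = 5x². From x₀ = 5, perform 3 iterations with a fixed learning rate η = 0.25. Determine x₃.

g′(x) = 10x
Step 1: g′(5) = 50; x₁ = 5 − 0.25·50 = -7.5
Step 2: g′(-7.5) = -75; x₂ = -7.5 − 0.25·(-75) = 11.25
Step 3: g′(11.25) = 112.5; x₃ = 11.25 − 0.25·112.5 = -16.875

-16.875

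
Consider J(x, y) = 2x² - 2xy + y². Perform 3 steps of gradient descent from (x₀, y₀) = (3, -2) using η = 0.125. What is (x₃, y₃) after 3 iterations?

(0.078125, -0.15625)

∇J = (4x - 2y, -2x + 2y)
Step 1: at (3, -2), ∇J = (16, -10) → (3, -2) − 0.125·(16, -10) = (1, -0.75)
Step 2: at (1, -0.75), ∇J = (5.5, -3.5) → (1, -0.75) − 0.125·(5.5, -3.5) = (0.3125, -0.3125)
Step 3: at (0.3125, -0.3125), ∇J = (1.875, -1.25) → (0.3125, -0.3125) − 0.125·(1.875, -1.25) = (0.078125, -0.15625)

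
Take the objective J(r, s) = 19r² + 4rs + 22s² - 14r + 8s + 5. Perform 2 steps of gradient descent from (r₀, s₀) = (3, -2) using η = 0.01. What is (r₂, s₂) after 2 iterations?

(1.4824, -0.9024)

∇J = (38r + 4s - 14, 4r + 44s + 8)
Step 1: at (3, -2), ∇J = (92, -68) → (3, -2) − 0.01·(92, -68) = (2.08, -1.32)
Step 2: at (2.08, -1.32), ∇J = (59.76, -41.76) → (2.08, -1.32) − 0.01·(59.76, -41.76) = (1.4824, -0.9024)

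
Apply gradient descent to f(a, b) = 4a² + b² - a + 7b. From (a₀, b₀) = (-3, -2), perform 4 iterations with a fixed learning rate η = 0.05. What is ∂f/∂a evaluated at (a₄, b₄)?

-3.24

∇f = (8a - 1, 2b + 7)
Step 1: at (-3, -2), ∇f = (-25, 3) → (-3, -2) − 0.05·(-25, 3) = (-1.75, -2.15)
Step 2: at (-1.75, -2.15), ∇f = (-15, 2.7) → (-1.75, -2.15) − 0.05·(-15, 2.7) = (-1, -2.285)
Step 3: at (-1, -2.285), ∇f = (-9, 2.43) → (-1, -2.285) − 0.05·(-9, 2.43) = (-0.55, -2.4065)
Step 4: at (-0.55, -2.4065), ∇f = (-5.4, 2.187) → (-0.55, -2.4065) − 0.05·(-5.4, 2.187) = (-0.28, -2.51585)
∂f/∂a at (-0.28, -2.51585) = -3.24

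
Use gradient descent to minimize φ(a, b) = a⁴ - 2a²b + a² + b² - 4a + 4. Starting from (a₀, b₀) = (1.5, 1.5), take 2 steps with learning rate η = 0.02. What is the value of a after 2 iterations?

1.39389544

∇φ = (4a³ - 4ab + 2a - 4, -2a² + 2b)
Step 1: at (1.5, 1.5), ∇φ = (3.5, -1.5) → (1.5, 1.5) − 0.02·(3.5, -1.5) = (1.43, 1.53)
Step 2: at (1.43, 1.53), ∇φ = (1.805228, -1.0298) → (1.43, 1.53) − 0.02·(1.805228, -1.0298) = (1.39389544, 1.550596)
a = 1.39389544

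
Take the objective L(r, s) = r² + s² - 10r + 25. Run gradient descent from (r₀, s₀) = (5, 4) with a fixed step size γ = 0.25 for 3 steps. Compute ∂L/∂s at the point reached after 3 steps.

∇L = (2r - 10, 2s)
(r₁, s₁) = (5, 4) − 0.25·(0, 8) = (5, 2)
(r₂, s₂) = (5, 2) − 0.25·(0, 4) = (5, 1)
(r₃, s₃) = (5, 1) − 0.25·(0, 2) = (5, 0.5)
∂L/∂s at (5, 0.5) = 1

1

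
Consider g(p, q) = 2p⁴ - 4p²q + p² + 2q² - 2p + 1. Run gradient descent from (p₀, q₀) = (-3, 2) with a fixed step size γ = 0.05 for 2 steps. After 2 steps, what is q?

9.448

∇g = (8p³ - 8pq + 2p - 2, -4p² + 4q)
Step 1: at (-3, 2), ∇g = (-176, -28) → (-3, 2) − 0.05·(-176, -28) = (5.8, 3.4)
Step 2: at (5.8, 3.4), ∇g = (1412.736, -120.96) → (5.8, 3.4) − 0.05·(1412.736, -120.96) = (-64.8368, 9.448)
q = 9.448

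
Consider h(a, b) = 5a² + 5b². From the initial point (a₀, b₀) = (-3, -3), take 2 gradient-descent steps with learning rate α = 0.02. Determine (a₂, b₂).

∇h = (10a, 10b)
(a₁, b₁) = (-3, -3) − 0.02·(-30, -30) = (-2.4, -2.4)
(a₂, b₂) = (-2.4, -2.4) − 0.02·(-24, -24) = (-1.92, -1.92)

(-1.92, -1.92)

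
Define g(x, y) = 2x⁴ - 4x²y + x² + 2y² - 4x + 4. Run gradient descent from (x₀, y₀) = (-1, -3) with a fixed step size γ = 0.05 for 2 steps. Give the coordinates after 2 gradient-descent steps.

(-0.0736, -1.598)

∇g = (8x³ - 8xy + 2x - 4, -4x² + 4y)
Step 1: at (-1, -3), ∇g = (-38, -16) → (-1, -3) − 0.05·(-38, -16) = (0.9, -2.2)
Step 2: at (0.9, -2.2), ∇g = (19.472, -12.04) → (0.9, -2.2) − 0.05·(19.472, -12.04) = (-0.0736, -1.598)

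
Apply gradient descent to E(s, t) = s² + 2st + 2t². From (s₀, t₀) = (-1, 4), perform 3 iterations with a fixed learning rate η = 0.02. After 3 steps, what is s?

-1.313728

∇E = (2s + 2t, 2s + 4t)
(s₁, t₁) = (-1, 4) − 0.02·(6, 14) = (-1.12, 3.72)
(s₂, t₂) = (-1.12, 3.72) − 0.02·(5.2, 12.64) = (-1.224, 3.4672)
(s₃, t₃) = (-1.224, 3.4672) − 0.02·(4.4864, 11.4208) = (-1.313728, 3.238784)
s = -1.313728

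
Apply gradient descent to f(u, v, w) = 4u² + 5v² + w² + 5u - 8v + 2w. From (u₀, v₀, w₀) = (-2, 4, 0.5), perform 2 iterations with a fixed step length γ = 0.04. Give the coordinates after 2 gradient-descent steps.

(-1.2608, 1.952, 0.2696)

∇f = (8u + 5, 10v - 8, 2w + 2)
(u₁, v₁, w₁) = (-2, 4, 0.5) − 0.04·(-11, 32, 3) = (-1.56, 2.72, 0.38)
(u₂, v₂, w₂) = (-1.56, 2.72, 0.38) − 0.04·(-7.48, 19.2, 2.76) = (-1.2608, 1.952, 0.2696)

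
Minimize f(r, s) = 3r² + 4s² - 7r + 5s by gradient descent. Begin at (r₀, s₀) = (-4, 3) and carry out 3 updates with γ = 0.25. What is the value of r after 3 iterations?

1.8125

∇f = (6r - 7, 8s + 5)
(r₁, s₁) = (-4, 3) − 0.25·(-31, 29) = (3.75, -4.25)
(r₂, s₂) = (3.75, -4.25) − 0.25·(15.5, -29) = (-0.125, 3)
(r₃, s₃) = (-0.125, 3) − 0.25·(-7.75, 29) = (1.8125, -4.25)
r = 1.8125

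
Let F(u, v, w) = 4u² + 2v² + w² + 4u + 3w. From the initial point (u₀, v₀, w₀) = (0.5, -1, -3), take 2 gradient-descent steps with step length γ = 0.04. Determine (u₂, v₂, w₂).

∇F = (8u + 4, 4v, 2w + 3)
(u₁, v₁, w₁) = (0.5, -1, -3) − 0.04·(8, -4, -3) = (0.18, -0.84, -2.88)
(u₂, v₂, w₂) = (0.18, -0.84, -2.88) − 0.04·(5.44, -3.36, -2.76) = (-0.0376, -0.7056, -2.7696)

(-0.0376, -0.7056, -2.7696)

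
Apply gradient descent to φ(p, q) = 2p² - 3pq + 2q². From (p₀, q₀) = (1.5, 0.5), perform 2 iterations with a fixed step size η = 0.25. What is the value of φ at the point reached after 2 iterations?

∇φ = (4p - 3q, -3p + 4q)
Step 1: at (1.5, 0.5), ∇φ = (4.5, -2.5) → (1.5, 0.5) − 0.25·(4.5, -2.5) = (0.375, 1.125)
Step 2: at (0.375, 1.125), ∇φ = (-1.875, 3.375) → (0.375, 1.125) − 0.25·(-1.875, 3.375) = (0.84375, 0.28125)
φ(0.84375, 0.28125) = 0.8701171875

0.8701171875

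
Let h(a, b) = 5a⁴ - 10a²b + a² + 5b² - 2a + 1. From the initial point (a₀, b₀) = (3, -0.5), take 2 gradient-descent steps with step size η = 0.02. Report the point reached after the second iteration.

∇h = (20a³ - 20ab + 2a - 2, -10a² + 10b)
(a₁, b₁) = (3, -0.5) − 0.02·(574, -95) = (-8.48, 1.4)
(a₂, b₂) = (-8.48, 1.4) − 0.02·(-11977.52384, -705.104) = (231.0704768, 15.50208)

(231.0704768, 15.50208)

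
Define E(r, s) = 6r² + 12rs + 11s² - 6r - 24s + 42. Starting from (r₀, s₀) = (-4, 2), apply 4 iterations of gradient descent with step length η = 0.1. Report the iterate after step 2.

∇E = (12r + 12s - 6, 12r + 22s - 24)
Step 1: at (-4, 2), ∇E = (-30, -28) → (-4, 2) − 0.1·(-30, -28) = (-1, 4.8)
Step 2: at (-1, 4.8), ∇E = (39.6, 69.6) → (-1, 4.8) − 0.1·(39.6, 69.6) = (-4.96, -2.16)

(-4.96, -2.16)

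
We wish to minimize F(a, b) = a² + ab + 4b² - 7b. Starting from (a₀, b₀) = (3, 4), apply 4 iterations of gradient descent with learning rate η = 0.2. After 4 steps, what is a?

0.088

∇F = (2a + b, a + 8b - 7)
Step 1: at (3, 4), ∇F = (10, 28) → (3, 4) − 0.2·(10, 28) = (1, -1.6)
Step 2: at (1, -1.6), ∇F = (0.4, -18.8) → (1, -1.6) − 0.2·(0.4, -18.8) = (0.92, 2.16)
Step 3: at (0.92, 2.16), ∇F = (4, 11.2) → (0.92, 2.16) − 0.2·(4, 11.2) = (0.12, -0.08)
Step 4: at (0.12, -0.08), ∇F = (0.16, -7.52) → (0.12, -0.08) − 0.2·(0.16, -7.52) = (0.088, 1.424)
a = 0.088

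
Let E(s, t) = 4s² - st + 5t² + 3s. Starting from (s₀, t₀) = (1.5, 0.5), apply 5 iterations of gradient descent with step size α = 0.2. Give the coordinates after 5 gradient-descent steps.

(-0.5728, 0.24032)

∇E = (8s - t + 3, -s + 10t)
Step 1: at (1.5, 0.5), ∇E = (14.5, 3.5) → (1.5, 0.5) − 0.2·(14.5, 3.5) = (-1.4, -0.2)
Step 2: at (-1.4, -0.2), ∇E = (-8, -0.6) → (-1.4, -0.2) − 0.2·(-8, -0.6) = (0.2, -0.08)
Step 3: at (0.2, -0.08), ∇E = (4.68, -1) → (0.2, -0.08) − 0.2·(4.68, -1) = (-0.736, 0.12)
Step 4: at (-0.736, 0.12), ∇E = (-3.008, 1.936) → (-0.736, 0.12) − 0.2·(-3.008, 1.936) = (-0.1344, -0.2672)
Step 5: at (-0.1344, -0.2672), ∇E = (2.192, -2.5376) → (-0.1344, -0.2672) − 0.2·(2.192, -2.5376) = (-0.5728, 0.24032)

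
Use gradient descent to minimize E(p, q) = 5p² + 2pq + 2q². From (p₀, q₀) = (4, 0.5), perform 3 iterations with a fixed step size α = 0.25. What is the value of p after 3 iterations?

-17.125

∇E = (10p + 2q, 2p + 4q)
Step 1: at (4, 0.5), ∇E = (41, 10) → (4, 0.5) − 0.25·(41, 10) = (-6.25, -2)
Step 2: at (-6.25, -2), ∇E = (-66.5, -20.5) → (-6.25, -2) − 0.25·(-66.5, -20.5) = (10.375, 3.125)
Step 3: at (10.375, 3.125), ∇E = (110, 33.25) → (10.375, 3.125) − 0.25·(110, 33.25) = (-17.125, -5.1875)
p = -17.125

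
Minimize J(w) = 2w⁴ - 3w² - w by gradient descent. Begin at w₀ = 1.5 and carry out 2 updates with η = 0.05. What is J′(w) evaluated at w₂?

-1.838788166073

J′(w) = 8w³ - 6w - 1
Step 1: J′(1.5) = 17; w₁ = 1.5 − 0.05·17 = 0.65
Step 2: J′(0.65) = -2.703; w₂ = 0.65 − 0.05·(-2.703) = 0.78515
J′(w) at (0.78515) = -1.838788166073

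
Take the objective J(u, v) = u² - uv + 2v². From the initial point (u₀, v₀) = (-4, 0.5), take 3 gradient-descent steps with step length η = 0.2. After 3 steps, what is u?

∇J = (2u - v, -u + 4v)
Step 1: at (-4, 0.5), ∇J = (-8.5, 6) → (-4, 0.5) − 0.2·(-8.5, 6) = (-2.3, -0.7)
Step 2: at (-2.3, -0.7), ∇J = (-3.9, -0.5) → (-2.3, -0.7) − 0.2·(-3.9, -0.5) = (-1.52, -0.6)
Step 3: at (-1.52, -0.6), ∇J = (-2.44, -0.88) → (-1.52, -0.6) − 0.2·(-2.44, -0.88) = (-1.032, -0.424)
u = -1.032

-1.032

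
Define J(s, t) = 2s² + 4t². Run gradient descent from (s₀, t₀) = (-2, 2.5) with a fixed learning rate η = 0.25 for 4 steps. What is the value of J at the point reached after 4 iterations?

∇J = (4s, 8t)
Step 1: at (-2, 2.5), ∇J = (-8, 20) → (-2, 2.5) − 0.25·(-8, 20) = (0, -2.5)
Step 2: at (0, -2.5), ∇J = (0, -20) → (0, -2.5) − 0.25·(0, -20) = (0, 2.5)
Step 3: at (0, 2.5), ∇J = (0, 20) → (0, 2.5) − 0.25·(0, 20) = (0, -2.5)
Step 4: at (0, -2.5), ∇J = (0, -20) → (0, -2.5) − 0.25·(0, -20) = (0, 2.5)
J(0, 2.5) = 25

25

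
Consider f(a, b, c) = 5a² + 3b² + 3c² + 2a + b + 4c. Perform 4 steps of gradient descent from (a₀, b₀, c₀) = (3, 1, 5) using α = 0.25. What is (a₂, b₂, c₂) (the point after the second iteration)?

∇f = (10a + 2, 6b + 1, 6c + 4)
Step 1: at (3, 1, 5), ∇f = (32, 7, 34) → (3, 1, 5) − 0.25·(32, 7, 34) = (-5, -0.75, -3.5)
Step 2: at (-5, -0.75, -3.5), ∇f = (-48, -3.5, -17) → (-5, -0.75, -3.5) − 0.25·(-48, -3.5, -17) = (7, 0.125, 0.75)

(7, 0.125, 0.75)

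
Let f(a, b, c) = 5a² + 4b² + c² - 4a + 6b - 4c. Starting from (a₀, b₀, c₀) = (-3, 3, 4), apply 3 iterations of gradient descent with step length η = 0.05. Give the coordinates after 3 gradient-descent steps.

∇f = (10a - 4, 8b + 6, 2c - 4)
Step 1: at (-3, 3, 4), ∇f = (-34, 30, 4) → (-3, 3, 4) − 0.05·(-34, 30, 4) = (-1.3, 1.5, 3.8)
Step 2: at (-1.3, 1.5, 3.8), ∇f = (-17, 18, 3.6) → (-1.3, 1.5, 3.8) − 0.05·(-17, 18, 3.6) = (-0.45, 0.6, 3.62)
Step 3: at (-0.45, 0.6, 3.62), ∇f = (-8.5, 10.8, 3.24) → (-0.45, 0.6, 3.62) − 0.05·(-8.5, 10.8, 3.24) = (-0.025, 0.06, 3.458)

(-0.025, 0.06, 3.458)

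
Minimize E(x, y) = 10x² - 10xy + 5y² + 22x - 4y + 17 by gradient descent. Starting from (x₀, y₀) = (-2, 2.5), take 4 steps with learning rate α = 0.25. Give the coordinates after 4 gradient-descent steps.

(-1787.59375, 1102.28125)

∇E = (20x - 10y + 22, -10x + 10y - 4)
Step 1: at (-2, 2.5), ∇E = (-43, 41) → (-2, 2.5) − 0.25·(-43, 41) = (8.75, -7.75)
Step 2: at (8.75, -7.75), ∇E = (274.5, -169) → (8.75, -7.75) − 0.25·(274.5, -169) = (-59.875, 34.5)
Step 3: at (-59.875, 34.5), ∇E = (-1520.5, 939.75) → (-59.875, 34.5) − 0.25·(-1520.5, 939.75) = (320.25, -200.4375)
Step 4: at (320.25, -200.4375), ∇E = (8431.375, -5210.875) → (320.25, -200.4375) − 0.25·(8431.375, -5210.875) = (-1787.59375, 1102.28125)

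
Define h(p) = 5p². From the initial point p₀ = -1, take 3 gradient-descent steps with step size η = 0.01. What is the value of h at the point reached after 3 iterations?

2.657205

h′(p) = 10p
p₁ = -1 − 0.01·(-10) = -0.9
p₂ = -0.9 − 0.01·(-9) = -0.81
p₃ = -0.81 − 0.01·(-8.1) = -0.729
h(-0.729) = 2.657205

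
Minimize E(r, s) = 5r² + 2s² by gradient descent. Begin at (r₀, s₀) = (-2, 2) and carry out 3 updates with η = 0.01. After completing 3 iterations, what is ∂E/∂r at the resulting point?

-14.58

∇E = (10r, 4s)
Step 1: at (-2, 2), ∇E = (-20, 8) → (-2, 2) − 0.01·(-20, 8) = (-1.8, 1.92)
Step 2: at (-1.8, 1.92), ∇E = (-18, 7.68) → (-1.8, 1.92) − 0.01·(-18, 7.68) = (-1.62, 1.8432)
Step 3: at (-1.62, 1.8432), ∇E = (-16.2, 7.3728) → (-1.62, 1.8432) − 0.01·(-16.2, 7.3728) = (-1.458, 1.769472)
∂E/∂r at (-1.458, 1.769472) = -14.58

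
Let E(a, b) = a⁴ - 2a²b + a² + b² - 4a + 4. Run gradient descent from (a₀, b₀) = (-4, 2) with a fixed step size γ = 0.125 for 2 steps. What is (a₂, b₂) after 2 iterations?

(-8200.9375, 166.6875)

∇E = (4a³ - 4ab + 2a - 4, -2a² + 2b)
Step 1: at (-4, 2), ∇E = (-236, -28) → (-4, 2) − 0.125·(-236, -28) = (25.5, 5.5)
Step 2: at (25.5, 5.5), ∇E = (65811.5, -1289.5) → (25.5, 5.5) − 0.125·(65811.5, -1289.5) = (-8200.9375, 166.6875)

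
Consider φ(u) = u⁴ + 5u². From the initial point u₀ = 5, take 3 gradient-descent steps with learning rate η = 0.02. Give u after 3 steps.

φ′(u) = 4u³ + 10u
Step 1: φ′(5) = 550; u₁ = 5 − 0.02·550 = -6
Step 2: φ′(-6) = -924; u₂ = -6 − 0.02·(-924) = 12.48
Step 3: φ′(12.48) = 7899.859968; u₃ = 12.48 − 0.02·7899.859968 = -145.51719936

-145.51719936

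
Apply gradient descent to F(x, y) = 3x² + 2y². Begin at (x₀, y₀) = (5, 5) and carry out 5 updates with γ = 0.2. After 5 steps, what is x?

∇F = (6x, 4y)
Step 1: at (5, 5), ∇F = (30, 20) → (5, 5) − 0.2·(30, 20) = (-1, 1)
Step 2: at (-1, 1), ∇F = (-6, 4) → (-1, 1) − 0.2·(-6, 4) = (0.2, 0.2)
Step 3: at (0.2, 0.2), ∇F = (1.2, 0.8) → (0.2, 0.2) − 0.2·(1.2, 0.8) = (-0.04, 0.04)
Step 4: at (-0.04, 0.04), ∇F = (-0.24, 0.16) → (-0.04, 0.04) − 0.2·(-0.24, 0.16) = (0.008, 0.008)
Step 5: at (0.008, 0.008), ∇F = (0.048, 0.032) → (0.008, 0.008) − 0.2·(0.048, 0.032) = (-0.0016, 0.0016)
x = -0.0016

-0.0016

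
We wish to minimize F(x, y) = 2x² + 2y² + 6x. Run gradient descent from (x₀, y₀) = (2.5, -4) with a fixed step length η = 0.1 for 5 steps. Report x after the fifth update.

-1.18896

∇F = (4x + 6, 4y)
(x₁, y₁) = (2.5, -4) − 0.1·(16, -16) = (0.9, -2.4)
(x₂, y₂) = (0.9, -2.4) − 0.1·(9.6, -9.6) = (-0.06, -1.44)
(x₃, y₃) = (-0.06, -1.44) − 0.1·(5.76, -5.76) = (-0.636, -0.864)
(x₄, y₄) = (-0.636, -0.864) − 0.1·(3.456, -3.456) = (-0.9816, -0.5184)
(x₅, y₅) = (-0.9816, -0.5184) − 0.1·(2.0736, -2.0736) = (-1.18896, -0.31104)
x = -1.18896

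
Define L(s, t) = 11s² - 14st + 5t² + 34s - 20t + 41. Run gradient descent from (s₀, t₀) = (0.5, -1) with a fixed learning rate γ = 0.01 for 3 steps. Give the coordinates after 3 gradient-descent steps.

(-0.781896, -0.211416)

∇L = (22s - 14t + 34, -14s + 10t - 20)
Step 1: at (0.5, -1), ∇L = (59, -37) → (0.5, -1) − 0.01·(59, -37) = (-0.09, -0.63)
Step 2: at (-0.09, -0.63), ∇L = (40.84, -25.04) → (-0.09, -0.63) − 0.01·(40.84, -25.04) = (-0.4984, -0.3796)
Step 3: at (-0.4984, -0.3796), ∇L = (28.3496, -16.8184) → (-0.4984, -0.3796) − 0.01·(28.3496, -16.8184) = (-0.781896, -0.211416)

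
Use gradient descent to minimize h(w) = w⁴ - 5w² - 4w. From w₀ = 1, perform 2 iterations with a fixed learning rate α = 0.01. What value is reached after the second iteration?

1.19676

h′(w) = 4w³ - 10w - 4
w₁ = 1 − 0.01·(-10) = 1.1
w₂ = 1.1 − 0.01·(-9.676) = 1.19676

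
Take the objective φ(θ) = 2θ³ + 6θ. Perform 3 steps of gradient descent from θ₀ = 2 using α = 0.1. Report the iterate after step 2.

φ′(θ) = 6θ² + 6
Step 1: φ′(2) = 30; θ₁ = 2 − 0.1·30 = -1
Step 2: φ′(-1) = 12; θ₂ = -1 − 0.1·12 = -2.2

-2.2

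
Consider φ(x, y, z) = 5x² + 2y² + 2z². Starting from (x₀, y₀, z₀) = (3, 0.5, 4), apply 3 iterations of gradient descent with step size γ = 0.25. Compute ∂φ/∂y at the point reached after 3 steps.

∇φ = (10x, 4y, 4z)
(x₁, y₁, z₁) = (3, 0.5, 4) − 0.25·(30, 2, 16) = (-4.5, 0, 0)
(x₂, y₂, z₂) = (-4.5, 0, 0) − 0.25·(-45, 0, 0) = (6.75, 0, 0)
(x₃, y₃, z₃) = (6.75, 0, 0) − 0.25·(67.5, 0, 0) = (-10.125, 0, 0)
∂φ/∂y at (-10.125, 0, 0) = 0

0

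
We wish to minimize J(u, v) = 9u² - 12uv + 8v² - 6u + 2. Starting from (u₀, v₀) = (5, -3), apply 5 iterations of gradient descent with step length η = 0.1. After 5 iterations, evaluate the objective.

∇J = (18u - 12v - 6, -12u + 16v)
(u₁, v₁) = (5, -3) − 0.1·(120, -108) = (-7, 7.8)
(u₂, v₂) = (-7, 7.8) − 0.1·(-225.6, 208.8) = (15.56, -13.08)
(u₃, v₃) = (15.56, -13.08) − 0.1·(431.04, -396) = (-27.544, 26.52)
(u₄, v₄) = (-27.544, 26.52) − 0.1·(-820.032, 754.848) = (54.4592, -48.9648)
(u₅, v₅) = (54.4592, -48.9648) − 0.1·(1561.8432, -1436.9472) = (-101.72512, 94.72992)
J(-101.72512, 94.72992) = 281171.3627718656

281171.3627718656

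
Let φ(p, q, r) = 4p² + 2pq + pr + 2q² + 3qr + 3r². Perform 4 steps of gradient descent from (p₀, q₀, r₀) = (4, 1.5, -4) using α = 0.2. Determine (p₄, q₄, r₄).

(1.0368, 1.212, 0.5376)

∇φ = (8p + 2q + r, 2p + 4q + 3r, p + 3q + 6r)
Step 1: at (4, 1.5, -4), ∇φ = (31, 2, -15.5) → (4, 1.5, -4) − 0.2·(31, 2, -15.5) = (-2.2, 1.1, -0.9)
Step 2: at (-2.2, 1.1, -0.9), ∇φ = (-16.3, -2.7, -4.3) → (-2.2, 1.1, -0.9) − 0.2·(-16.3, -2.7, -4.3) = (1.06, 1.64, -0.04)
Step 3: at (1.06, 1.64, -0.04), ∇φ = (11.72, 8.56, 5.74) → (1.06, 1.64, -0.04) − 0.2·(11.72, 8.56, 5.74) = (-1.284, -0.072, -1.188)
Step 4: at (-1.284, -0.072, -1.188), ∇φ = (-11.604, -6.42, -8.628) → (-1.284, -0.072, -1.188) − 0.2·(-11.604, -6.42, -8.628) = (1.0368, 1.212, 0.5376)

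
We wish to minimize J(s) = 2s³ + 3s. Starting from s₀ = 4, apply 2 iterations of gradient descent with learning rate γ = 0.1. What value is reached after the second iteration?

-27.086

J′(s) = 6s² + 3
Step 1: J′(4) = 99; s₁ = 4 − 0.1·99 = -5.9
Step 2: J′(-5.9) = 211.86; s₂ = -5.9 − 0.1·211.86 = -27.086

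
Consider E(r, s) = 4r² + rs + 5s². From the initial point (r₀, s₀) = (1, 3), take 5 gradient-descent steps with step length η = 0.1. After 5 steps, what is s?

∇E = (8r + s, r + 10s)
Step 1: at (1, 3), ∇E = (11, 31) → (1, 3) − 0.1·(11, 31) = (-0.1, -0.1)
Step 2: at (-0.1, -0.1), ∇E = (-0.9, -1.1) → (-0.1, -0.1) − 0.1·(-0.9, -1.1) = (-0.01, 0.01)
Step 3: at (-0.01, 0.01), ∇E = (-0.07, 0.09) → (-0.01, 0.01) − 0.1·(-0.07, 0.09) = (-0.003, 0.001)
Step 4: at (-0.003, 0.001), ∇E = (-0.023, 0.007) → (-0.003, 0.001) − 0.1·(-0.023, 0.007) = (-0.0007, 0.0003)
Step 5: at (-0.0007, 0.0003), ∇E = (-0.0053, 0.0023) → (-0.0007, 0.0003) − 0.1·(-0.0053, 0.0023) = (-0.00017, 0.00007)
s = 0.00007

0.00007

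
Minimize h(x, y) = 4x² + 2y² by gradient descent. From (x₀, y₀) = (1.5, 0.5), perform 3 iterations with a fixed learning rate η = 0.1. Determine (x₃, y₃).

(0.012, 0.108)

∇h = (8x, 4y)
Step 1: at (1.5, 0.5), ∇h = (12, 2) → (1.5, 0.5) − 0.1·(12, 2) = (0.3, 0.3)
Step 2: at (0.3, 0.3), ∇h = (2.4, 1.2) → (0.3, 0.3) − 0.1·(2.4, 1.2) = (0.06, 0.18)
Step 3: at (0.06, 0.18), ∇h = (0.48, 0.72) → (0.06, 0.18) − 0.1·(0.48, 0.72) = (0.012, 0.108)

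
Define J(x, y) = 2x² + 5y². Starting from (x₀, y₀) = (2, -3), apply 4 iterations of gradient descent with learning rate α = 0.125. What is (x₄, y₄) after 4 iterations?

(0.125, -0.01171875)

∇J = (4x, 10y)
Step 1: at (2, -3), ∇J = (8, -30) → (2, -3) − 0.125·(8, -30) = (1, 0.75)
Step 2: at (1, 0.75), ∇J = (4, 7.5) → (1, 0.75) − 0.125·(4, 7.5) = (0.5, -0.1875)
Step 3: at (0.5, -0.1875), ∇J = (2, -1.875) → (0.5, -0.1875) − 0.125·(2, -1.875) = (0.25, 0.046875)
Step 4: at (0.25, 0.046875), ∇J = (1, 0.46875) → (0.25, 0.046875) − 0.125·(1, 0.46875) = (0.125, -0.01171875)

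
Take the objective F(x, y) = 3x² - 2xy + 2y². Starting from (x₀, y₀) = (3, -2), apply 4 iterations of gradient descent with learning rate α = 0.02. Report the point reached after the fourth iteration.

∇F = (6x - 2y, -2x + 4y)
(x₁, y₁) = (3, -2) − 0.02·(22, -14) = (2.56, -1.72)
(x₂, y₂) = (2.56, -1.72) − 0.02·(18.8, -12) = (2.184, -1.48)
(x₃, y₃) = (2.184, -1.48) − 0.02·(16.064, -10.288) = (1.86272, -1.27424)
(x₄, y₄) = (1.86272, -1.27424) − 0.02·(13.7248, -8.8224) = (1.588224, -1.097792)

(1.588224, -1.097792)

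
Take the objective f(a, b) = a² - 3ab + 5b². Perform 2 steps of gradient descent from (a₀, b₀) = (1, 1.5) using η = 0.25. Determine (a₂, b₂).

(-0.3125, 3.46875)

∇f = (2a - 3b, -3a + 10b)
(a₁, b₁) = (1, 1.5) − 0.25·(-2.5, 12) = (1.625, -1.5)
(a₂, b₂) = (1.625, -1.5) − 0.25·(7.75, -19.875) = (-0.3125, 3.46875)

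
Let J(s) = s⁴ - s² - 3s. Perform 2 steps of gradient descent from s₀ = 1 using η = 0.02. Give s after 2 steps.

J′(s) = 4s³ - 2s - 3
Step 1: J′(1) = -1; s₁ = 1 − 0.02·(-1) = 1.02
Step 2: J′(1.02) = -0.795168; s₂ = 1.02 − 0.02·(-0.795168) = 1.03590336

1.03590336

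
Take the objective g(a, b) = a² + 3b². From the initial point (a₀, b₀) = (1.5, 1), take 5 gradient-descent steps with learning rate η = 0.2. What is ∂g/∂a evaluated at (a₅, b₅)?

∇g = (2a, 6b)
(a₁, b₁) = (1.5, 1) − 0.2·(3, 6) = (0.9, -0.2)
(a₂, b₂) = (0.9, -0.2) − 0.2·(1.8, -1.2) = (0.54, 0.04)
(a₃, b₃) = (0.54, 0.04) − 0.2·(1.08, 0.24) = (0.324, -0.008)
(a₄, b₄) = (0.324, -0.008) − 0.2·(0.648, -0.048) = (0.1944, 0.0016)
(a₅, b₅) = (0.1944, 0.0016) − 0.2·(0.3888, 0.0096) = (0.11664, -0.00032)
∂g/∂a at (0.11664, -0.00032) = 0.23328

0.23328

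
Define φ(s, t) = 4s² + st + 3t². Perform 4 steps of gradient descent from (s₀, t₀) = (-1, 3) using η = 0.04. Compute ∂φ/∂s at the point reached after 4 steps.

∇φ = (8s + t, s + 6t)
(s₁, t₁) = (-1, 3) − 0.04·(-5, 17) = (-0.8, 2.32)
(s₂, t₂) = (-0.8, 2.32) − 0.04·(-4.08, 13.12) = (-0.6368, 1.7952)
(s₃, t₃) = (-0.6368, 1.7952) − 0.04·(-3.2992, 10.1344) = (-0.504832, 1.389824)
(s₄, t₄) = (-0.504832, 1.389824) − 0.04·(-2.648832, 7.834112) = (-0.39887872, 1.07645952)
∂φ/∂s at (-0.39887872, 1.07645952) = -2.11457024

-2.11457024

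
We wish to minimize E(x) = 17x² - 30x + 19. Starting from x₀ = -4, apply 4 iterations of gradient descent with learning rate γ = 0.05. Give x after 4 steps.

E′(x) = 34x - 30
Step 1: E′(-4) = -166; x₁ = -4 − 0.05·(-166) = 4.3
Step 2: E′(4.3) = 116.2; x₂ = 4.3 − 0.05·116.2 = -1.51
Step 3: E′(-1.51) = -81.34; x₃ = -1.51 − 0.05·(-81.34) = 2.557
Step 4: E′(2.557) = 56.938; x₄ = 2.557 − 0.05·56.938 = -0.2899

-0.2899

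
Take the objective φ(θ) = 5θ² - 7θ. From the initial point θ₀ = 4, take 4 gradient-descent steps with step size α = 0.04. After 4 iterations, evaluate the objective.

-1.535449088

φ′(θ) = 10θ - 7
θ₁ = 4 − 0.04·33 = 2.68
θ₂ = 2.68 − 0.04·19.8 = 1.888
θ₃ = 1.888 − 0.04·11.88 = 1.4128
θ₄ = 1.4128 − 0.04·7.128 = 1.12768
φ(1.12768) = -1.535449088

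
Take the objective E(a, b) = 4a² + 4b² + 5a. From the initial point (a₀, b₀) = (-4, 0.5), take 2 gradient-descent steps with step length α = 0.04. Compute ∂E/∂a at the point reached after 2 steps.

∇E = (8a + 5, 8b)
(a₁, b₁) = (-4, 0.5) − 0.04·(-27, 4) = (-2.92, 0.34)
(a₂, b₂) = (-2.92, 0.34) − 0.04·(-18.36, 2.72) = (-2.1856, 0.2312)
∂E/∂a at (-2.1856, 0.2312) = -12.4848

-12.4848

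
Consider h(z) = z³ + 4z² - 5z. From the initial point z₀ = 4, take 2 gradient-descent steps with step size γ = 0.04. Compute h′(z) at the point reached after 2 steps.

h′(z) = 3z² + 8z - 5
Step 1: h′(4) = 75; z₁ = 4 − 0.04·75 = 1
Step 2: h′(1) = 6; z₂ = 1 − 0.04·6 = 0.76
h′(z) at (0.76) = 2.8128

2.8128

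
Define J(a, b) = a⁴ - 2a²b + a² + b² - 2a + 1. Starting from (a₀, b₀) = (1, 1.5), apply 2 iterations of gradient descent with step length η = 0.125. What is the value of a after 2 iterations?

∇J = (4a³ - 4ab + 2a - 2, -2a² + 2b)
(a₁, b₁) = (1, 1.5) − 0.125·(-2, 1) = (1.25, 1.375)
(a₂, b₂) = (1.25, 1.375) − 0.125·(1.4375, -0.375) = (1.0703125, 1.421875)
a = 1.0703125

1.0703125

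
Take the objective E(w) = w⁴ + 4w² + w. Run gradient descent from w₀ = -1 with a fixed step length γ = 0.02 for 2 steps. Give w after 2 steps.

E′(w) = 4w³ + 8w + 1
Step 1: E′(-1) = -11; w₁ = -1 − 0.02·(-11) = -0.78
Step 2: E′(-0.78) = -7.138208; w₂ = -0.78 − 0.02·(-7.138208) = -0.63723584

-0.63723584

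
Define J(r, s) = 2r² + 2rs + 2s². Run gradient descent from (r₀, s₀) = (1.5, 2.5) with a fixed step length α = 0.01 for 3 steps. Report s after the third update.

2.131764

∇J = (4r + 2s, 2r + 4s)
Step 1: at (1.5, 2.5), ∇J = (11, 13) → (1.5, 2.5) − 0.01·(11, 13) = (1.39, 2.37)
Step 2: at (1.39, 2.37), ∇J = (10.3, 12.26) → (1.39, 2.37) − 0.01·(10.3, 12.26) = (1.287, 2.2474)
Step 3: at (1.287, 2.2474), ∇J = (9.6428, 11.5636) → (1.287, 2.2474) − 0.01·(9.6428, 11.5636) = (1.190572, 2.131764)
s = 2.131764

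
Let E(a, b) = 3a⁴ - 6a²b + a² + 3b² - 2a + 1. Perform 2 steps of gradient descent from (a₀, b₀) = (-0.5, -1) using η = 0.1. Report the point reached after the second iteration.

(0.27535, 0.0815)

∇E = (12a³ - 12ab + 2a - 2, -6a² + 6b)
(a₁, b₁) = (-0.5, -1) − 0.1·(-10.5, -7.5) = (0.55, -0.25)
(a₂, b₂) = (0.55, -0.25) − 0.1·(2.7465, -3.315) = (0.27535, 0.0815)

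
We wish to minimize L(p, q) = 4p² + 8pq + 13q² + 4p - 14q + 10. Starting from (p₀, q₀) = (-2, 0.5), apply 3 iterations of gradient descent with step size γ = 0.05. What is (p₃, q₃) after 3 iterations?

(-1.594, 1.0995)

∇L = (8p + 8q + 4, 8p + 26q - 14)
(p₁, q₁) = (-2, 0.5) − 0.05·(-8, -17) = (-1.6, 1.35)
(p₂, q₂) = (-1.6, 1.35) − 0.05·(2, 8.3) = (-1.7, 0.935)
(p₃, q₃) = (-1.7, 0.935) − 0.05·(-2.12, -3.29) = (-1.594, 1.0995)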